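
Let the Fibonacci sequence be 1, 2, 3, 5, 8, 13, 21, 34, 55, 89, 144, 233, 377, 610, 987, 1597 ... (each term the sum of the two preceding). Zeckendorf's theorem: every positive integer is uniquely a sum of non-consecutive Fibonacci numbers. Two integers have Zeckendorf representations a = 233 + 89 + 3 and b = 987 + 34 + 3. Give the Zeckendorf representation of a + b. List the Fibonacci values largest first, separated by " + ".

987 + 233 + 89 + 34 + 5 + 1

The two numbers are 325 and 1024, so their sum is 1349.
Repeatedly subtract the largest Fibonacci number that fits:
1349: greatest Fibonacci not exceeding it is 987, leaving 362
362: greatest Fibonacci not exceeding it is 233, leaving 129
129: greatest Fibonacci not exceeding it is 89, leaving 40
40: greatest Fibonacci not exceeding it is 34, leaving 6
6: greatest Fibonacci not exceeding it is 5, leaving 1
1: greatest Fibonacci not exceeding it is 1, leaving 0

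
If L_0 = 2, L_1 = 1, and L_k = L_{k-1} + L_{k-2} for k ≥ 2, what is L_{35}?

Iterating the recurrence up to L_{30} = 1860498 and L_{29} = 1149851:
L_{31} = L_{30} + L_{29} = 1860498 + 1149851 = 3010349
L_{32} = L_{31} + L_{30} = 3010349 + 1860498 = 4870847
L_{33} = L_{32} + L_{31} = 4870847 + 3010349 = 7881196
L_{34} = L_{33} + L_{32} = 7881196 + 4870847 = 12752043
L_{35} = L_{34} + L_{33} = 12752043 + 7881196 = 20633239

20633239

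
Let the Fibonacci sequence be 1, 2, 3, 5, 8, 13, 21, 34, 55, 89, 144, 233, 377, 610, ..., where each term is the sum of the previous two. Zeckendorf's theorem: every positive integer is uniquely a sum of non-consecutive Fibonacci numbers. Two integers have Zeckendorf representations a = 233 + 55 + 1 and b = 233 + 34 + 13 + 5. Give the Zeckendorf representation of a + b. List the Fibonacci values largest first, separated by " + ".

377 + 144 + 34 + 13 + 5 + 1

The two numbers are 289 and 285, so their sum is 574.
Greedily peel off the largest Fibonacci term at each step:
377 ≤ 574 < 610, so take 377; remainder 197
144 ≤ 197 < 233, so take 144; remainder 53
34 ≤ 53 < 55, so take 34; remainder 19
13 ≤ 19 < 21, so take 13; remainder 6
5 ≤ 6 < 8, so take 5; remainder 1
1 ≤ 1 < 2, so take 1; remainder 0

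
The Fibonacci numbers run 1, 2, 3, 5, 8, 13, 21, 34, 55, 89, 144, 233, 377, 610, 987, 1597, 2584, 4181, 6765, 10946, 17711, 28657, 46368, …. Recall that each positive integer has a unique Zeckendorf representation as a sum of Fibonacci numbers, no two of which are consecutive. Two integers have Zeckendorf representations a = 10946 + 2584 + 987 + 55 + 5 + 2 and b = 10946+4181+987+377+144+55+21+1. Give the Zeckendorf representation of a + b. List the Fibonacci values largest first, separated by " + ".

The two numbers are 14579 and 16712, so their sum is 31291.
28657 ≤ 31291 < 46368, so take 28657; remainder 2634
2584 ≤ 2634 < 4181, so take 2584; remainder 50
34 ≤ 50 < 55, so take 34; remainder 16
13 ≤ 16 < 21, so take 13; remainder 3
3 ≤ 3 < 5, so take 3; remainder 0

28657 + 2584 + 34 + 13 + 3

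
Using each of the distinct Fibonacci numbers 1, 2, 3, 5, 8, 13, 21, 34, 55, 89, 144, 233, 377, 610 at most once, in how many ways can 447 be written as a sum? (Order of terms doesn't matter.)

10

447 = 377+55+13+2 = 377+55+8+5+2 = 377+34+21+13+2 = 233+144+55+13+2 = … (6 more), for 10 in all.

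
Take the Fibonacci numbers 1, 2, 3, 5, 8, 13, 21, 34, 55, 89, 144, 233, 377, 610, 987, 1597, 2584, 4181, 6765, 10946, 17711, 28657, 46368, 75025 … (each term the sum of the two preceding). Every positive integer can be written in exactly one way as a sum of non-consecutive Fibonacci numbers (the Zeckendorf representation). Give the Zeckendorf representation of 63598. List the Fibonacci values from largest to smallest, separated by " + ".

46368 + 10946 + 4181 + 1597 + 377 + 89 + 34 + 5 + 1

take 46368 (≤ 63598); 63598 − 46368 = 17230
take 10946 (≤ 17230); 17230 − 10946 = 6284
take 4181 (≤ 6284); 6284 − 4181 = 2103
take 1597 (≤ 2103); 2103 − 1597 = 506
take 377 (≤ 506); 506 − 377 = 129
take 89 (≤ 129); 129 − 89 = 40
take 34 (≤ 40); 40 − 34 = 6
take 5 (≤ 6); 6 − 5 = 1
take 1 (≤ 1); 1 − 1 = 0
So 63598 = 46368 + 10946 + 4181 + 1597 + 377 + 89 + 34 + 5 + 1, with no two terms consecutive in the sequence.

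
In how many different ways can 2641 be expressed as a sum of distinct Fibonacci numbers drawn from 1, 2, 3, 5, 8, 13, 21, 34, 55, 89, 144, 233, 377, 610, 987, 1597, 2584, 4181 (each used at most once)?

Starting from the Zeckendorf form and repeatedly splitting a term F_k into F_{k−1} + F_{k−2} (when neither is already used) reaches every representation.
2641 = 2584+55+2 = 2584+34+21+2 = 1597+987+55+2 = … (16 more), for 19 in all.

19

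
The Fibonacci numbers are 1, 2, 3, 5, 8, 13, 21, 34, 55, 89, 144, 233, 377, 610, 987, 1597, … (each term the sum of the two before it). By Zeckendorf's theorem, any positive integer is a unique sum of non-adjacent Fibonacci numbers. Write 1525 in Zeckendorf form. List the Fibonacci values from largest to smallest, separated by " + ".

Greedy algorithm:
987 ≤ 1525 < 1597, so take 987; remainder 538
377 ≤ 538 < 610, so take 377; remainder 161
144 ≤ 161 < 233, so take 144; remainder 17
13 ≤ 17 < 21, so take 13; remainder 4
3 ≤ 4 < 5, so take 3; remainder 1
1 ≤ 1 < 2, so take 1; remainder 0
So 1525 = 987 + 377 + 144 + 13 + 3 + 1, with no two terms consecutive in the sequence.

987 + 377 + 144 + 13 + 3 + 1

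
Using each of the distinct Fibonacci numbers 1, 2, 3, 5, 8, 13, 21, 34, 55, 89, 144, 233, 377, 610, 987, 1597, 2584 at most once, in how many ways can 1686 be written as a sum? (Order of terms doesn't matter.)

1686 = 1597+89 = 1597+55+34 = 987+610+89 = 1597+55+21+13 = 987+610+55+34 = … (14 more), for 19 in all.

19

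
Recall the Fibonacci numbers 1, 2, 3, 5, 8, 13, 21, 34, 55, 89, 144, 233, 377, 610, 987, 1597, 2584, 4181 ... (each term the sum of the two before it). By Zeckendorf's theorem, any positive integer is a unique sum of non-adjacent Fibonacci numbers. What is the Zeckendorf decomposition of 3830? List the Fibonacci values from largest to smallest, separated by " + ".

Repeatedly subtract the largest Fibonacci number that fits:
3830: greatest Fibonacci not exceeding it is 2584, leaving 1246
1246: greatest Fibonacci not exceeding it is 987, leaving 259
259: greatest Fibonacci not exceeding it is 233, leaving 26
26: greatest Fibonacci not exceeding it is 21, leaving 5
5: greatest Fibonacci not exceeding it is 5, leaving 0
So 3830 = 2584 + 987 + 233 + 21 + 5, with no two terms consecutive in the sequence.

2584 + 987 + 233 + 21 + 5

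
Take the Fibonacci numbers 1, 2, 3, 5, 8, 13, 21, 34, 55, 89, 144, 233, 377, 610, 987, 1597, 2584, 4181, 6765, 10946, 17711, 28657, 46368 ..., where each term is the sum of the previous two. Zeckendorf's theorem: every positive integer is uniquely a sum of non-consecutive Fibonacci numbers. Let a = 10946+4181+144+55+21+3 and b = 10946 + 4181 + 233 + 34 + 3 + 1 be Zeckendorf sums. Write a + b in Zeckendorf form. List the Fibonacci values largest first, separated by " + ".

28657 + 1597 + 377 + 89 + 21 + 5 + 2

The two numbers are 15350 and 15398, so their sum is 30748.
subtract 28657 from 30748: 2091 remains
subtract 1597 from 2091: 494 remains
subtract 377 from 494: 117 remains
subtract 89 from 117: 28 remains
subtract 21 from 28: 7 remains
subtract 5 from 7: 2 remains
subtract 2 from 2: 0 remains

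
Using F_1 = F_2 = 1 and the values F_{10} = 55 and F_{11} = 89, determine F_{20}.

By the doubling identity F_{2k} = F_k(2F_{k+1} − F_k): F_{20} = 55·(2·89 − 55) = 55·123 = 6765.

6765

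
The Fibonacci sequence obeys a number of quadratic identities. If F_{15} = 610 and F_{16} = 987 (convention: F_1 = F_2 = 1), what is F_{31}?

By F_{2k+1} = F_k² + F_{k+1}²: F_{31} = 610² + 987² = 372100 + 974169 = 1346269.

1346269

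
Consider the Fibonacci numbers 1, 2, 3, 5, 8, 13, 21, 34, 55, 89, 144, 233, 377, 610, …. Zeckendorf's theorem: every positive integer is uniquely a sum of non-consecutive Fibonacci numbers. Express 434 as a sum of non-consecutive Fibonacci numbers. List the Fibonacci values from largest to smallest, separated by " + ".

Repeatedly subtract the largest Fibonacci number that fits:
434 − 377 = 57
57 − 55 = 2
2 − 2 = 0
So 434 = 377 + 55 + 2, with no two terms consecutive in the sequence.

377 + 55 + 2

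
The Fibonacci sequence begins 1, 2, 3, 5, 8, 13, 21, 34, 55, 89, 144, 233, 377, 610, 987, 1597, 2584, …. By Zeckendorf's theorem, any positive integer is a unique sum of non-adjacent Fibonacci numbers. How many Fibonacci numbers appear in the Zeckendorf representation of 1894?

Greedily peel off the largest Fibonacci term at each step:
take 1597 (≤ 1894); 1894 − 1597 = 297
take 233 (≤ 297); 297 − 233 = 64
take 55 (≤ 64); 64 − 55 = 9
take 8 (≤ 9); 9 − 8 = 1
take 1 (≤ 1); 1 − 1 = 0
1894 = 1597 + 233 + 55 + 8 + 1, which has 5 terms.

5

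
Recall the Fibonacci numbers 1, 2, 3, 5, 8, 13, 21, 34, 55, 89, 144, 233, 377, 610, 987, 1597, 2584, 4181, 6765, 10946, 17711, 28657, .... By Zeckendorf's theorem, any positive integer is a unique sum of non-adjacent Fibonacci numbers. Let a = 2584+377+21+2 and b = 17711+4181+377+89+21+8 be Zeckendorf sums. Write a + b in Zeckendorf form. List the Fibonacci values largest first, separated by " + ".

The two numbers are 2984 and 22387, so their sum is 25371.
largest Fibonacci ≤ 25371 is 17711; 25371 − 17711 = 7660
largest Fibonacci ≤ 7660 is 6765; 7660 − 6765 = 895
largest Fibonacci ≤ 895 is 610; 895 − 610 = 285
largest Fibonacci ≤ 285 is 233; 285 − 233 = 52
largest Fibonacci ≤ 52 is 34; 52 − 34 = 18
largest Fibonacci ≤ 18 is 13; 18 − 13 = 5
largest Fibonacci ≤ 5 is 5; 5 − 5 = 0

17711 + 6765 + 610 + 233 + 34 + 13 + 5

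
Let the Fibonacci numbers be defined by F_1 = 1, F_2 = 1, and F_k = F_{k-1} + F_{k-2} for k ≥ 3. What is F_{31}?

Iterating the recurrence up to F_{26} = 121393 and F_{25} = 75025:
F_{27} = F_{26} + F_{25} = 121393 + 75025 = 196418
F_{28} = F_{27} + F_{26} = 196418 + 121393 = 317811
F_{29} = F_{28} + F_{27} = 317811 + 196418 = 514229
F_{30} = F_{29} + F_{28} = 514229 + 317811 = 832040
F_{31} = F_{30} + F_{29} = 832040 + 514229 = 1346269

1346269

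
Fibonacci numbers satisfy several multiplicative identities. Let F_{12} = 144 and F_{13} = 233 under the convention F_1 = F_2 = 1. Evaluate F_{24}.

By the doubling identity F_{2k} = F_k(2F_{k+1} − F_k): F_{24} = 144·(2·233 − 144) = 144·322 = 46368.

46368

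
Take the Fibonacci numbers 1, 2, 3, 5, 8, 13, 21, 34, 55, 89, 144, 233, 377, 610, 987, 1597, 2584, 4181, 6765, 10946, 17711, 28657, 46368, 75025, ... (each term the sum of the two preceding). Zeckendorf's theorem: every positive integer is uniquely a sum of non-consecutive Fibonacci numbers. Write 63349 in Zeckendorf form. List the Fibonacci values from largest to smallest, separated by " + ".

46368 + 10946 + 4181 + 1597 + 233 + 21 + 3

Repeatedly subtract the largest Fibonacci number that fits:
63349: greatest Fibonacci not exceeding it is 46368, leaving 16981
16981: greatest Fibonacci not exceeding it is 10946, leaving 6035
6035: greatest Fibonacci not exceeding it is 4181, leaving 1854
1854: greatest Fibonacci not exceeding it is 1597, leaving 257
257: greatest Fibonacci not exceeding it is 233, leaving 24
24: greatest Fibonacci not exceeding it is 21, leaving 3
3: greatest Fibonacci not exceeding it is 3, leaving 0
So 63349 = 46368 + 10946 + 4181 + 1597 + 233 + 21 + 3, with no two terms consecutive in the sequence.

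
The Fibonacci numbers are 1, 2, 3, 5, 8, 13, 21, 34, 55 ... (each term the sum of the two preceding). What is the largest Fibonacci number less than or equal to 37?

34 ≤ 37 < 55, so the largest Fibonacci number not exceeding 37 is 34.

34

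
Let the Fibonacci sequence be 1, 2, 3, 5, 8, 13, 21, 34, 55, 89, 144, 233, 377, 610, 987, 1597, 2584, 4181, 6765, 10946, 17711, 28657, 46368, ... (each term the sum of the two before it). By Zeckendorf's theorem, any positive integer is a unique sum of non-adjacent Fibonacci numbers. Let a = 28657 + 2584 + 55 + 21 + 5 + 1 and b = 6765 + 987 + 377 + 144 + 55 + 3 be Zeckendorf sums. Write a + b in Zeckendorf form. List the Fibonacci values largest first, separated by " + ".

The two numbers are 31323 and 8331, so their sum is 39654.
Greedy algorithm:
subtract 28657 from 39654: 10997 remains
subtract 10946 from 10997: 51 remains
subtract 34 from 51: 17 remains
subtract 13 from 17: 4 remains
subtract 3 from 4: 1 remains
subtract 1 from 1: 0 remains

28657 + 10946 + 34 + 13 + 3 + 1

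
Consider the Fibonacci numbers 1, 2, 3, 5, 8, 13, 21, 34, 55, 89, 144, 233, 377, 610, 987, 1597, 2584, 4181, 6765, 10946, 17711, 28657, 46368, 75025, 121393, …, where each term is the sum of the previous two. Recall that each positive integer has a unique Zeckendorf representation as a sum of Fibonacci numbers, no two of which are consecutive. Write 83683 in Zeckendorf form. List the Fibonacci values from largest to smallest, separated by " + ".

largest Fibonacci ≤ 83683 is 75025; 83683 − 75025 = 8658
largest Fibonacci ≤ 8658 is 6765; 8658 − 6765 = 1893
largest Fibonacci ≤ 1893 is 1597; 1893 − 1597 = 296
largest Fibonacci ≤ 296 is 233; 296 − 233 = 63
largest Fibonacci ≤ 63 is 55; 63 − 55 = 8
largest Fibonacci ≤ 8 is 8; 8 − 8 = 0
So 83683 = 75025 + 6765 + 1597 + 233 + 55 + 8, with no two terms consecutive in the sequence.

75025 + 6765 + 1597 + 233 + 55 + 8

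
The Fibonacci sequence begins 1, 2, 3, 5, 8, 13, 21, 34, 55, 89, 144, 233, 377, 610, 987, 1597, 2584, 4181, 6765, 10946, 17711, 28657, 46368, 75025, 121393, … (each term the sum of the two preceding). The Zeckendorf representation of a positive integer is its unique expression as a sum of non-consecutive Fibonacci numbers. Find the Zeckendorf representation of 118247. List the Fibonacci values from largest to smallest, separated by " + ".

75025 + 28657 + 10946 + 2584 + 987 + 34 + 13 + 1

largest Fibonacci ≤ 118247 is 75025; 118247 − 75025 = 43222
largest Fibonacci ≤ 43222 is 28657; 43222 − 28657 = 14565
largest Fibonacci ≤ 14565 is 10946; 14565 − 10946 = 3619
largest Fibonacci ≤ 3619 is 2584; 3619 − 2584 = 1035
largest Fibonacci ≤ 1035 is 987; 1035 − 987 = 48
largest Fibonacci ≤ 48 is 34; 48 − 34 = 14
largest Fibonacci ≤ 14 is 13; 14 − 13 = 1
largest Fibonacci ≤ 1 is 1; 1 − 1 = 0
So 118247 = 75025 + 28657 + 10946 + 2584 + 987 + 34 + 13 + 1, with no two terms consecutive in the sequence.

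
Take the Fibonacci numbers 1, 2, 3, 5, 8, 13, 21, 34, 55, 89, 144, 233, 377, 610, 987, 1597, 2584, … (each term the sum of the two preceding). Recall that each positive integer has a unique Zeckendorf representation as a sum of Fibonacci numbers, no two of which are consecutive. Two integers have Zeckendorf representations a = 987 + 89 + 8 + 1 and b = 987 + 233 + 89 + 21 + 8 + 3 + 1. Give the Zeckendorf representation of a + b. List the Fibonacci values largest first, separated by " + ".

The two numbers are 1085 and 1342, so their sum is 2427.
subtract 1597 from 2427: 830 remains
subtract 610 from 830: 220 remains
subtract 144 from 220: 76 remains
subtract 55 from 76: 21 remains
subtract 21 from 21: 0 remains

1597 + 610 + 144 + 55 + 21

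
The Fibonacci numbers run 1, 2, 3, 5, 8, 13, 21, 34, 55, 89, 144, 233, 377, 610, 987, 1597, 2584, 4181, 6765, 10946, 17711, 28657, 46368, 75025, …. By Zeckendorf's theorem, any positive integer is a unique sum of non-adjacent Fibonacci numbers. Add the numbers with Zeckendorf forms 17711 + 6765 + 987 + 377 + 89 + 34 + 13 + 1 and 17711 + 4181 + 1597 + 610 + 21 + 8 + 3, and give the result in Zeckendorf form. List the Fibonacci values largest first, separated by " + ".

46368 + 2584 + 987 + 144 + 21 + 3 + 1

The two numbers are 25977 and 24131, so their sum is 50108.
Greedy algorithm:
50108: greatest Fibonacci not exceeding it is 46368, leaving 3740
3740: greatest Fibonacci not exceeding it is 2584, leaving 1156
1156: greatest Fibonacci not exceeding it is 987, leaving 169
169: greatest Fibonacci not exceeding it is 144, leaving 25
25: greatest Fibonacci not exceeding it is 21, leaving 4
4: greatest Fibonacci not exceeding it is 3, leaving 1
1: greatest Fibonacci not exceeding it is 1, leaving 0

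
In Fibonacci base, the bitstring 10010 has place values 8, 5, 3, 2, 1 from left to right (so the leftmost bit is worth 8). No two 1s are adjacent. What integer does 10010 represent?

Summing the place values of the 1 bits: 8 + 2 = 10.

10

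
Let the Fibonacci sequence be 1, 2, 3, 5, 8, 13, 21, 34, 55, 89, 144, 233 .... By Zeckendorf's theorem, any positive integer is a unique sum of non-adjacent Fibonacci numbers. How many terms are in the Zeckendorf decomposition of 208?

4

Repeatedly subtract the largest Fibonacci number that fits:
subtract 144 from 208: 64 remains
subtract 55 from 64: 9 remains
subtract 8 from 9: 1 remains
subtract 1 from 1: 0 remains
208 = 144 + 55 + 8 + 1, which has 4 terms.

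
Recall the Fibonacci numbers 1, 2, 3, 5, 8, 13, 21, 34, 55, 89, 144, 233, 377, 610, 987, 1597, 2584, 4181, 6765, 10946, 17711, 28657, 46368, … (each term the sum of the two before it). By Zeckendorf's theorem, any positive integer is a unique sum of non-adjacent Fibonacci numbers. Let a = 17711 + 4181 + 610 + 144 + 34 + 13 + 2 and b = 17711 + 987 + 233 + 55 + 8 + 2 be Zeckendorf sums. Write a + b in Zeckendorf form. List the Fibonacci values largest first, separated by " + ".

28657 + 10946 + 1597 + 377 + 89 + 21 + 3 + 1

The two numbers are 22695 and 18996, so their sum is 41691.
28657 ≤ 41691 < 46368, so take 28657; remainder 13034
10946 ≤ 13034 < 17711, so take 10946; remainder 2088
1597 ≤ 2088 < 2584, so take 1597; remainder 491
377 ≤ 491 < 610, so take 377; remainder 114
89 ≤ 114 < 144, so take 89; remainder 25
21 ≤ 25 < 34, so take 21; remainder 4
3 ≤ 4 < 5, so take 3; remainder 1
1 ≤ 1 < 2, so take 1; remainder 0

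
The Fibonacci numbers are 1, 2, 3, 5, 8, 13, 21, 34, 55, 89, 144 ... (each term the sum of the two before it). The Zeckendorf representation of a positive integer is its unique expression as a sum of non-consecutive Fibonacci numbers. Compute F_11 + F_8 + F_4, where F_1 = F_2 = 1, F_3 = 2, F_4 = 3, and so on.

113

F_11 + F_8 + F_4 = 89 + 21 + 3 = 113.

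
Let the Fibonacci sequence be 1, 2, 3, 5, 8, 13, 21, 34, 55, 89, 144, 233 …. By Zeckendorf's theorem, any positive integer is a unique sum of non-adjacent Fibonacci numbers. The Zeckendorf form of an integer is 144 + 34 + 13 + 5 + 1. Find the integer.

144 + 34 + 13 + 5 + 1 = 197.

197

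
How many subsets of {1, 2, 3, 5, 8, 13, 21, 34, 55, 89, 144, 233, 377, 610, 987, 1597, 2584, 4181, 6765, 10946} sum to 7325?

Each representation comes from the Zeckendorf form by replacing some F_k with F_{k−1} + F_{k−2} where possible.
7325 = 6765+377+144+34+5 = 6765+377+144+34+3+2 = 6765+377+144+21+13+5 = 6765+377+89+55+34+5 = … (46 more), for 50 in all.

50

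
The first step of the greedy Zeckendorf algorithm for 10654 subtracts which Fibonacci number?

6765 ≤ 10654 < 10946, so the largest Fibonacci number not exceeding 10654 is 6765.

6765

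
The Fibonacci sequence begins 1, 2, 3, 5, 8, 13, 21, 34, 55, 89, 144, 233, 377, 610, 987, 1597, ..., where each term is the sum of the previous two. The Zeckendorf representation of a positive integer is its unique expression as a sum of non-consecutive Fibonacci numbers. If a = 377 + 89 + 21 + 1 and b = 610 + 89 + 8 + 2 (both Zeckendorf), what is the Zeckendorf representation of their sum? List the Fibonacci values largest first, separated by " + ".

The two numbers are 488 and 709, so their sum is 1197.
Greedy algorithm:
largest Fibonacci ≤ 1197 is 987; 1197 − 987 = 210
largest Fibonacci ≤ 210 is 144; 210 − 144 = 66
largest Fibonacci ≤ 66 is 55; 66 − 55 = 11
largest Fibonacci ≤ 11 is 8; 11 − 8 = 3
largest Fibonacci ≤ 3 is 3; 3 − 3 = 0

987 + 144 + 55 + 8 + 3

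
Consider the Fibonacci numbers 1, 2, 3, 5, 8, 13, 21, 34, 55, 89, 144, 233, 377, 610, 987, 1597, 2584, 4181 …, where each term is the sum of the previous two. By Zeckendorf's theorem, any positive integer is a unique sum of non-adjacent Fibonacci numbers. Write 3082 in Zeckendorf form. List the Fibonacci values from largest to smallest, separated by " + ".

2584 ≤ 3082 < 4181, so take 2584; remainder 498
377 ≤ 498 < 610, so take 377; remainder 121
89 ≤ 121 < 144, so take 89; remainder 32
21 ≤ 32 < 34, so take 21; remainder 11
8 ≤ 11 < 13, so take 8; remainder 3
3 ≤ 3 < 5, so take 3; remainder 0
So 3082 = 2584 + 377 + 89 + 21 + 8 + 3, with no two terms consecutive in the sequence.

2584 + 377 + 89 + 21 + 8 + 3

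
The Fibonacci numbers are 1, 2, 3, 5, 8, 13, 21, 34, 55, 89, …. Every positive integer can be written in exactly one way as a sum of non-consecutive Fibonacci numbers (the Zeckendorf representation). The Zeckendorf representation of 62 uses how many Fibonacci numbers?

Repeatedly subtract the largest Fibonacci number that fits:
62: greatest Fibonacci not exceeding it is 55, leaving 7
7: greatest Fibonacci not exceeding it is 5, leaving 2
2: greatest Fibonacci not exceeding it is 2, leaving 0
62 = 55 + 5 + 2, which has 3 terms.

3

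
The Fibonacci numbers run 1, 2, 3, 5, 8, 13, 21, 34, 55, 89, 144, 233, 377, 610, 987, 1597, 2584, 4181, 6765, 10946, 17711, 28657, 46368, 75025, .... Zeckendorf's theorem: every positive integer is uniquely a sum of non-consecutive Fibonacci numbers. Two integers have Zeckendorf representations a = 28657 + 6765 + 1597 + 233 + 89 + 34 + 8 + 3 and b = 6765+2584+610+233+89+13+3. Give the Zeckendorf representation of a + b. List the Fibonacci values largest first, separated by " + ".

The two numbers are 37386 and 10297, so their sum is 47683.
Greedily peel off the largest Fibonacci term at each step:
subtract 46368 from 47683: 1315 remains
subtract 987 from 1315: 328 remains
subtract 233 from 328: 95 remains
subtract 89 from 95: 6 remains
subtract 5 from 6: 1 remains
subtract 1 from 1: 0 remains

46368 + 987 + 233 + 89 + 5 + 1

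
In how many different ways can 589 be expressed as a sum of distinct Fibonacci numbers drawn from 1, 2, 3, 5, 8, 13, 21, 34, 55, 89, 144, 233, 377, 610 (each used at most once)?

12

589 = 377+144+55+13 = 377+144+55+8+5 = 377+144+34+21+13 = … (9 more), for 12 in all.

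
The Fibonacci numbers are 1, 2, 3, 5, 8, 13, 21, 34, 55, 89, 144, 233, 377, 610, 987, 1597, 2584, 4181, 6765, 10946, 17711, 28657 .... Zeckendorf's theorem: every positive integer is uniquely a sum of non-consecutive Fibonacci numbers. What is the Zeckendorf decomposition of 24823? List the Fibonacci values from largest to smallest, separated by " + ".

24823 − 17711 = 7112
7112 − 6765 = 347
347 − 233 = 114
114 − 89 = 25
25 − 21 = 4
4 − 3 = 1
1 − 1 = 0
So 24823 = 17711 + 6765 + 233 + 89 + 21 + 3 + 1, with no two terms consecutive in the sequence.

17711 + 6765 + 233 + 89 + 21 + 3 + 1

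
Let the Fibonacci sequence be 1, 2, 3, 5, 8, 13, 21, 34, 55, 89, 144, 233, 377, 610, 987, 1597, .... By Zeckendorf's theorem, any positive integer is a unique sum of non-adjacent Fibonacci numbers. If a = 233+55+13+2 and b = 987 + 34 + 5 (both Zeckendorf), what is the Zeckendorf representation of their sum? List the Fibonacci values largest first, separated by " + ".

The two numbers are 303 and 1026, so their sum is 1329.
Greedily peel off the largest Fibonacci term at each step:
1329: greatest Fibonacci not exceeding it is 987, leaving 342
342: greatest Fibonacci not exceeding it is 233, leaving 109
109: greatest Fibonacci not exceeding it is 89, leaving 20
20: greatest Fibonacci not exceeding it is 13, leaving 7
7: greatest Fibonacci not exceeding it is 5, leaving 2
2: greatest Fibonacci not exceeding it is 2, leaving 0

987 + 233 + 89 + 13 + 5 + 2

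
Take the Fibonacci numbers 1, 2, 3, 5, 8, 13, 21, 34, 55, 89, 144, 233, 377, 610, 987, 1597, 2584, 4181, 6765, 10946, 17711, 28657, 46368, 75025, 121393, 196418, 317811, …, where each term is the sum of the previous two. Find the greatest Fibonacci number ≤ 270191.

196418 ≤ 270191 < 317811, so the largest Fibonacci number not exceeding 270191 is 196418.

196418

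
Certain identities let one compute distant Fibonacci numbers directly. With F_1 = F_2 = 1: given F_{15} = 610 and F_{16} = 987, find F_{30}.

832040

By the doubling identity F_{2k} = F_k(2F_{k+1} − F_k): F_{30} = 610·(2·987 − 610) = 610·1364 = 832040.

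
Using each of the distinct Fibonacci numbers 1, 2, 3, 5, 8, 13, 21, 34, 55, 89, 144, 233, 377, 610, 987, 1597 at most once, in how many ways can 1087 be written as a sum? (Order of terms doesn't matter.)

27

Each representation comes from the Zeckendorf form by replacing some F_k with F_{k−1} + F_{k−2} where possible.
1087 = 987+89+8+3 = 987+89+8+2+1 = 987+55+34+8+3 = … (24 more), for 27 in all.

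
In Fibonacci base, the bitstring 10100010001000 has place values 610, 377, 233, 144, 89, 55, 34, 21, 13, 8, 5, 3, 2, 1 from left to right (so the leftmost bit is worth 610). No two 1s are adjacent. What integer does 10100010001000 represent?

Summing the place values of the 1 bits: 610 + 233 + 34 + 5 = 882.

882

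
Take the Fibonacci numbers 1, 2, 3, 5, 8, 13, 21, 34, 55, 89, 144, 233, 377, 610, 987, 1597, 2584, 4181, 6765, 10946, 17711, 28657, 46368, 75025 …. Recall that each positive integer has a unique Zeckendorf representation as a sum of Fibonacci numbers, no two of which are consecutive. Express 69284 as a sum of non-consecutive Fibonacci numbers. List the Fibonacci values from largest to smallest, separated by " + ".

46368 ≤ 69284 < 75025, so take 46368; remainder 22916
17711 ≤ 22916 < 28657, so take 17711; remainder 5205
4181 ≤ 5205 < 6765, so take 4181; remainder 1024
987 ≤ 1024 < 1597, so take 987; remainder 37
34 ≤ 37 < 55, so take 34; remainder 3
3 ≤ 3 < 5, so take 3; remainder 0
So 69284 = 46368 + 17711 + 4181 + 987 + 34 + 3, with no two terms consecutive in the sequence.

46368 + 17711 + 4181 + 987 + 34 + 3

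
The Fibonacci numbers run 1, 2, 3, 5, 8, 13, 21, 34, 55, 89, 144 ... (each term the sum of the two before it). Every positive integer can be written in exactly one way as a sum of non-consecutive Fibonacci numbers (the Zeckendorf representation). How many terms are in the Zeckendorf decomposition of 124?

3

take 89 (≤ 124); 124 − 89 = 35
take 34 (≤ 35); 35 − 34 = 1
take 1 (≤ 1); 1 − 1 = 0
124 = 89 + 34 + 1, which has 3 terms.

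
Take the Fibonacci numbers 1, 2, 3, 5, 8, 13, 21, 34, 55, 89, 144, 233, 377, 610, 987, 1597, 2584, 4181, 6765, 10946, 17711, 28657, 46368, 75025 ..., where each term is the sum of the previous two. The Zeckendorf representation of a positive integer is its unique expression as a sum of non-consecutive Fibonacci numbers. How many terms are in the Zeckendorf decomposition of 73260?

Greedily peel off the largest Fibonacci term at each step:
73260: greatest Fibonacci not exceeding it is 46368, leaving 26892
26892: greatest Fibonacci not exceeding it is 17711, leaving 9181
9181: greatest Fibonacci not exceeding it is 6765, leaving 2416
2416: greatest Fibonacci not exceeding it is 1597, leaving 819
819: greatest Fibonacci not exceeding it is 610, leaving 209
209: greatest Fibonacci not exceeding it is 144, leaving 65
65: greatest Fibonacci not exceeding it is 55, leaving 10
10: greatest Fibonacci not exceeding it is 8, leaving 2
2: greatest Fibonacci not exceeding it is 2, leaving 0
73260 = 46368 + 17711 + 6765 + 1597 + 610 + 144 + 55 + 8 + 2, which has 9 terms.

9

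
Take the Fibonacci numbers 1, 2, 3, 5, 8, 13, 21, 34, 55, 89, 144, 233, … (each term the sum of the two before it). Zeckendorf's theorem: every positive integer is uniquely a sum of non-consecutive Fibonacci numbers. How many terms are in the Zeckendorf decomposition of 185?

subtract 144 from 185: 41 remains
subtract 34 from 41: 7 remains
subtract 5 from 7: 2 remains
subtract 2 from 2: 0 remains
185 = 144 + 34 + 5 + 2, which has 4 terms.

4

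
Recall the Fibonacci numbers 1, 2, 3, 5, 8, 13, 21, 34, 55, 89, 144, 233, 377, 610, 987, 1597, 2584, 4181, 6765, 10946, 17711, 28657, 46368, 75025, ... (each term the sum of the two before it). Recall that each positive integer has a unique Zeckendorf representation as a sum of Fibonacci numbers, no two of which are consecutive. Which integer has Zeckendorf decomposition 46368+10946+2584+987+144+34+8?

61071

46368+10946+2584+987+144+34+8 = 61071.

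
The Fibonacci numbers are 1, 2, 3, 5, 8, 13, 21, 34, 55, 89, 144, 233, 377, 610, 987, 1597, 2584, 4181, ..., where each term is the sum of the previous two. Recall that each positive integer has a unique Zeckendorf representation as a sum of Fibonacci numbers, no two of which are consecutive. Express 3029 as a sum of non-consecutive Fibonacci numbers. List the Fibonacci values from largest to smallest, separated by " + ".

2584 + 377 + 55 + 13

largest Fibonacci ≤ 3029 is 2584; 3029 − 2584 = 445
largest Fibonacci ≤ 445 is 377; 445 − 377 = 68
largest Fibonacci ≤ 68 is 55; 68 − 55 = 13
largest Fibonacci ≤ 13 is 13; 13 − 13 = 0
So 3029 = 2584 + 377 + 55 + 13, with no two terms consecutive in the sequence.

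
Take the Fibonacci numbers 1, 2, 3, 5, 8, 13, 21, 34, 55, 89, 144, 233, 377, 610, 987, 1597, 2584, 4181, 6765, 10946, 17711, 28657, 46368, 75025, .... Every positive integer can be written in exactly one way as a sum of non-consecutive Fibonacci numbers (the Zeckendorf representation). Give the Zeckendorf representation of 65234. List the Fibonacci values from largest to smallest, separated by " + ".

65234: greatest Fibonacci not exceeding it is 46368, leaving 18866
18866: greatest Fibonacci not exceeding it is 17711, leaving 1155
1155: greatest Fibonacci not exceeding it is 987, leaving 168
168: greatest Fibonacci not exceeding it is 144, leaving 24
24: greatest Fibonacci not exceeding it is 21, leaving 3
3: greatest Fibonacci not exceeding it is 3, leaving 0
So 65234 = 46368 + 17711 + 987 + 144 + 21 + 3, with no two terms consecutive in the sequence.

46368 + 17711 + 987 + 144 + 21 + 3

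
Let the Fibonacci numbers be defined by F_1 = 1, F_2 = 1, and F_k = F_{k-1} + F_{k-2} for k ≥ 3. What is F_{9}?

34

Iterating the recurrence up to F_{5} = 5 and F_{4} = 3:
F_{6} = F_{5} + F_{4} = 5 + 3 = 8
F_{7} = F_{6} + F_{5} = 8 + 5 = 13
F_{8} = F_{7} + F_{6} = 13 + 8 = 21
F_{9} = F_{8} + F_{7} = 21 + 13 = 34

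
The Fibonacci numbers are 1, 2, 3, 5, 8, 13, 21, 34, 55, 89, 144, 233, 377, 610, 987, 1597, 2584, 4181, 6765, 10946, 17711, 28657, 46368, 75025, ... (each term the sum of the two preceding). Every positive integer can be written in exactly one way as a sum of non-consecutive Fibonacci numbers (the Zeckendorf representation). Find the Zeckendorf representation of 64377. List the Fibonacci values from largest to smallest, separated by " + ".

46368 + 17711 + 233 + 55 + 8 + 2

Greedy algorithm:
take 46368 (≤ 64377); 64377 − 46368 = 18009
take 17711 (≤ 18009); 18009 − 17711 = 298
take 233 (≤ 298); 298 − 233 = 65
take 55 (≤ 65); 65 − 55 = 10
take 8 (≤ 10); 10 − 8 = 2
take 2 (≤ 2); 2 − 2 = 0
So 64377 = 46368 + 17711 + 233 + 55 + 8 + 2, with no two terms consecutive in the sequence.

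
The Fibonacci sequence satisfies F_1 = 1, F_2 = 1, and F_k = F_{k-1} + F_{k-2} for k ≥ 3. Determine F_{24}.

Iterating the recurrence up to F_{16} = 987 and F_{15} = 610:
F_{17} = F_{16} + F_{15} = 987 + 610 = 1597
F_{18} = F_{17} + F_{16} = 1597 + 987 = 2584
F_{19} = F_{18} + F_{17} = 2584 + 1597 = 4181
F_{20} = F_{19} + F_{18} = 4181 + 2584 = 6765
F_{21} = F_{20} + F_{19} = 6765 + 4181 = 10946
F_{22} = F_{21} + F_{20} = 10946 + 6765 = 17711
F_{23} = F_{22} + F_{21} = 17711 + 10946 = 28657
F_{24} = F_{23} + F_{22} = 28657 + 17711 = 46368

46368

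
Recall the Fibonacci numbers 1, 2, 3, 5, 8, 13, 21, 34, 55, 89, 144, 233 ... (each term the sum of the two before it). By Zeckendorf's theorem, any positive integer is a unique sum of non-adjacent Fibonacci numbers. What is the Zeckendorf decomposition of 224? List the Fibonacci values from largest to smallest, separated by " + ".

144 + 55 + 21 + 3 + 1

take 144 (≤ 224); 224 − 144 = 80
take 55 (≤ 80); 80 − 55 = 25
take 21 (≤ 25); 25 − 21 = 4
take 3 (≤ 4); 4 − 3 = 1
take 1 (≤ 1); 1 − 1 = 0
So 224 = 144 + 55 + 21 + 3 + 1, with no two terms consecutive in the sequence.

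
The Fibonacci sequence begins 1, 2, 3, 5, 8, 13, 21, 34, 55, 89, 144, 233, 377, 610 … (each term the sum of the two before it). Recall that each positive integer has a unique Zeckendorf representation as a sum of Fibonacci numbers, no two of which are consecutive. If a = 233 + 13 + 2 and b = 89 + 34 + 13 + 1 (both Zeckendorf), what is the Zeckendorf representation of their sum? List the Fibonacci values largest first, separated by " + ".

The two numbers are 248 and 137, so their sum is 385.
385: greatest Fibonacci not exceeding it is 377, leaving 8
8: greatest Fibonacci not exceeding it is 8, leaving 0

377 + 8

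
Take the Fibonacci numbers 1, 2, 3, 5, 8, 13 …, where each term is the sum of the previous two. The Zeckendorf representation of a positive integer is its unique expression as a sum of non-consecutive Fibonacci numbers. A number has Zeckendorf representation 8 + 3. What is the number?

8 + 3 = 11.

11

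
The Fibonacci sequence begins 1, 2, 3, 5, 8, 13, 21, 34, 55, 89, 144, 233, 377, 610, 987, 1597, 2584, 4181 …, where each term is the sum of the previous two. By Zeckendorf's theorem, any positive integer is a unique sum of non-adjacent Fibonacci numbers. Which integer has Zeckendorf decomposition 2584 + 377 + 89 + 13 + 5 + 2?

2584 + 377 + 89 + 13 + 5 + 2 = 3070.

3070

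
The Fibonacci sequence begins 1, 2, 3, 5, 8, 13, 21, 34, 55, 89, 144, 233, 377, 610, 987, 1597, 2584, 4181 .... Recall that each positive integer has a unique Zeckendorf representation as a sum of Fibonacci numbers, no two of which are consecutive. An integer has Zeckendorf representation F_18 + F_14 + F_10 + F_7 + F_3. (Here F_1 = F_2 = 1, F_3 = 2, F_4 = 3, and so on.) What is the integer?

F_18 + F_14 + F_10 + F_7 + F_3 = 2584 + 377 + 55 + 13 + 2 = 3031.

3031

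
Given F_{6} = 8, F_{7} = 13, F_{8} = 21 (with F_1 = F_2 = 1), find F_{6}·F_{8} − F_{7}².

-1

8·21 − 13² = 168 − 169 = -1. (Cassini's identity: F_{k−1}F_{k+1} − F_k² = (−1)^k.)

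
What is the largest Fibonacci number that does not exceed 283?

233 ≤ 283 < 377, so the largest Fibonacci number not exceeding 283 is 233.

233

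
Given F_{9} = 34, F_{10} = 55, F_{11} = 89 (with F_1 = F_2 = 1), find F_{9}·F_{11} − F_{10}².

34·89 − 55² = 3026 − 3025 = 1. (Cassini's identity: F_{k−1}F_{k+1} − F_k² = (−1)^k.)

1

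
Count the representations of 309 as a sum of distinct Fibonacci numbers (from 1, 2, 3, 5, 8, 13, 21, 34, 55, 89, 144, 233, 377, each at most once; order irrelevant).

14

309 = 233+55+21 = 233+55+13+8 = 144+89+55+21 = 233+55+13+5+3 = 233+34+21+13+8 = … (9 more), for 14 in all.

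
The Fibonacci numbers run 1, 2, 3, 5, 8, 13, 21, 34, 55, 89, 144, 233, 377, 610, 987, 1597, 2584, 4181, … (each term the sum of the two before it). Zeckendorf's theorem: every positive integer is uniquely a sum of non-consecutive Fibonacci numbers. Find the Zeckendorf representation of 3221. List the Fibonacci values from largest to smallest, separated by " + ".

2584 + 610 + 21 + 5 + 1

3221 − 2584 = 637
637 − 610 = 27
27 − 21 = 6
6 − 5 = 1
1 − 1 = 0
So 3221 = 2584 + 610 + 21 + 5 + 1, with no two terms consecutive in the sequence.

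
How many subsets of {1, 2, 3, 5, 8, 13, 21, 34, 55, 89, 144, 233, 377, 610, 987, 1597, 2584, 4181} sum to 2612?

11

2612 = 2584+21+5+2 = 2584+13+8+5+2 = 1597+987+21+5+2 = 1597+987+13+8+5+2 = 1597+610+377+21+5+2 = … (6 more), for 11 in all.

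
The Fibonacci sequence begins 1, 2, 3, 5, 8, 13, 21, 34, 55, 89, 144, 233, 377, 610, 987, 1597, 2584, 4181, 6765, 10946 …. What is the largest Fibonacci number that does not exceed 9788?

6765

6765 ≤ 9788 < 10946, so the largest Fibonacci number not exceeding 9788 is 6765.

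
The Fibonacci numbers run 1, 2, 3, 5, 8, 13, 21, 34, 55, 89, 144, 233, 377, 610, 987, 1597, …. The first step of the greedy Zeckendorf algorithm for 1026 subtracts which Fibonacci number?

987

987 ≤ 1026 < 1597, so the largest Fibonacci number not exceeding 1026 is 987.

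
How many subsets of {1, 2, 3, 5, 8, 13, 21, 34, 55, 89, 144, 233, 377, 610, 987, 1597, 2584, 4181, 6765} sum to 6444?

Starting from the Zeckendorf form and repeatedly splitting a term F_k into F_{k−1} + F_{k−2} (when neither is already used) reaches every representation.
6444 = 4181+1597+610+55+1 = 4181+1597+610+34+21+1 = 4181+1597+377+233+55+1 = 4181+1597+610+34+13+8+1 = … (24 more), for 28 in all.

28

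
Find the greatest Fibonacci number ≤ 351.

233 ≤ 351 < 377, so the largest Fibonacci number not exceeding 351 is 233.

233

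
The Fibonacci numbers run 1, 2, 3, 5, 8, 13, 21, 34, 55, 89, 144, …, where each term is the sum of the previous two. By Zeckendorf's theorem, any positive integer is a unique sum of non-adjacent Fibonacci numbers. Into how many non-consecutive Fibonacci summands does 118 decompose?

3

118 − 89 = 29
29 − 21 = 8
8 − 8 = 0
118 = 89 + 21 + 8, which has 3 terms.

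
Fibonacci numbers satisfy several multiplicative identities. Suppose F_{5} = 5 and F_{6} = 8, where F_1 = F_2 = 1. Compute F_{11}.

By F_{2k+1} = F_k² + F_{k+1}²: F_{11} = 5² + 8² = 25 + 64 = 89.

89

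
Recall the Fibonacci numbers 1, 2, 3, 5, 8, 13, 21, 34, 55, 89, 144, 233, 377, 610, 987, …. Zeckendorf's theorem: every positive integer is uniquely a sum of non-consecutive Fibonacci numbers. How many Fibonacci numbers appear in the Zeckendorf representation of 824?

5

824: greatest Fibonacci not exceeding it is 610, leaving 214
214: greatest Fibonacci not exceeding it is 144, leaving 70
70: greatest Fibonacci not exceeding it is 55, leaving 15
15: greatest Fibonacci not exceeding it is 13, leaving 2
2: greatest Fibonacci not exceeding it is 2, leaving 0
824 = 610 + 144 + 55 + 13 + 2, which has 5 terms.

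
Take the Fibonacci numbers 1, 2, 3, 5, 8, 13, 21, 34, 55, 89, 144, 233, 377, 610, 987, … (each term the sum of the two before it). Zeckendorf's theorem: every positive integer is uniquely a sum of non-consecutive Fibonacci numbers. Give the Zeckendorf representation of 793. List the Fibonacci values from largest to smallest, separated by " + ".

610 + 144 + 34 + 5

Greedy algorithm:
793: greatest Fibonacci not exceeding it is 610, leaving 183
183: greatest Fibonacci not exceeding it is 144, leaving 39
39: greatest Fibonacci not exceeding it is 34, leaving 5
5: greatest Fibonacci not exceeding it is 5, leaving 0
So 793 = 610 + 144 + 34 + 5, with no two terms consecutive in the sequence.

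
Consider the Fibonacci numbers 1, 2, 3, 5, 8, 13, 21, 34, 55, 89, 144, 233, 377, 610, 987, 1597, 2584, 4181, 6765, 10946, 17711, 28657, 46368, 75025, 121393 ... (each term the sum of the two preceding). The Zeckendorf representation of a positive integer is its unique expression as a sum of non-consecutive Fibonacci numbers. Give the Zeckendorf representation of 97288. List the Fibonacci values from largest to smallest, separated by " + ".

Greedily peel off the largest Fibonacci term at each step:
largest Fibonacci ≤ 97288 is 75025; 97288 − 75025 = 22263
largest Fibonacci ≤ 22263 is 17711; 22263 − 17711 = 4552
largest Fibonacci ≤ 4552 is 4181; 4552 − 4181 = 371
largest Fibonacci ≤ 371 is 233; 371 − 233 = 138
largest Fibonacci ≤ 138 is 89; 138 − 89 = 49
largest Fibonacci ≤ 49 is 34; 49 − 34 = 15
largest Fibonacci ≤ 15 is 13; 15 − 13 = 2
largest Fibonacci ≤ 2 is 2; 2 − 2 = 0
So 97288 = 75025 + 17711 + 4181 + 233 + 89 + 34 + 13 + 2, with no two terms consecutive in the sequence.

75025 + 17711 + 4181 + 233 + 89 + 34 + 13 + 2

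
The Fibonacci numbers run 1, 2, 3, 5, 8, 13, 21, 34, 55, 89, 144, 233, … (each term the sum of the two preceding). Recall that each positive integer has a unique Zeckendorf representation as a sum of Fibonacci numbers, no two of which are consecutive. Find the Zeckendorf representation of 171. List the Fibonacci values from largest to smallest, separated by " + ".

144 + 21 + 5 + 1

171: greatest Fibonacci not exceeding it is 144, leaving 27
27: greatest Fibonacci not exceeding it is 21, leaving 6
6: greatest Fibonacci not exceeding it is 5, leaving 1
1: greatest Fibonacci not exceeding it is 1, leaving 0
So 171 = 144 + 21 + 5 + 1, with no two terms consecutive in the sequence.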